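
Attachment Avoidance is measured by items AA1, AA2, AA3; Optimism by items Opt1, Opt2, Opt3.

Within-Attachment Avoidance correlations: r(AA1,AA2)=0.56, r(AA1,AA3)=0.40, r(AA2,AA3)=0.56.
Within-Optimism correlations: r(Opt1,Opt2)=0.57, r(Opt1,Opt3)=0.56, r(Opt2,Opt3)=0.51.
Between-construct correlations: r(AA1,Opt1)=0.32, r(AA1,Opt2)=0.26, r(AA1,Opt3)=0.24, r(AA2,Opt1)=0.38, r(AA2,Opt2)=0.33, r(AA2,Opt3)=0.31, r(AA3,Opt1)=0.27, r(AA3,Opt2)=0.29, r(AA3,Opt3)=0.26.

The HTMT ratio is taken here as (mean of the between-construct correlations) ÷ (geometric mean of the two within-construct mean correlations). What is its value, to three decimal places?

0.562

Mean between = 2.66/9 = 0.2956.
Mean within-AA = 1.52/3 = 0.5067; mean within-Opt = 1.64/3 = 0.5467.
Geometric mean = √(0.5067 × 0.5467) = 0.5263.
HTMT = 0.2956 / 0.5263 = 0.562.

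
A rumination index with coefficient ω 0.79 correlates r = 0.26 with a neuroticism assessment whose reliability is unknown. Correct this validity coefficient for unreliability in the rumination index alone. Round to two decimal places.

Single correction: r_c = r_obs / √r_xx = 0.26 / √0.79 = 0.26 / 0.8888 ≈ 0.29.

0.29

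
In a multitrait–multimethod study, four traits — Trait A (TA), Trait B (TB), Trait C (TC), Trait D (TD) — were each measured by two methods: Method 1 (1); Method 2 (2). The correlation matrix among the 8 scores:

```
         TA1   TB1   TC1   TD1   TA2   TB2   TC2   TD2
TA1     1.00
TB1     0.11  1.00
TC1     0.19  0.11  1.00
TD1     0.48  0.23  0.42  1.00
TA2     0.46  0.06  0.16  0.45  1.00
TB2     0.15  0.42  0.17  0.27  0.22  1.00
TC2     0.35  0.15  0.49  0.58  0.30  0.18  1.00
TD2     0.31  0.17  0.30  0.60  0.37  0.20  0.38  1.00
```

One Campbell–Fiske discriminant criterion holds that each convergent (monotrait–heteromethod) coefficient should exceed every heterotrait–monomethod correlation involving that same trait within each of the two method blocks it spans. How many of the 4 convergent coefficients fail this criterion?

1

Each convergent coefficient versus the relevant comparison correlations:
TA (methods 1·2): 0.46 vs {0.11, 0.22, 0.19, 0.30, 0.48, 0.37} → fail.
TB (methods 1·2): 0.42 vs {0.11, 0.22, 0.11, 0.18, 0.23, 0.20} → pass.
TC (methods 1·2): 0.49 vs {0.19, 0.30, 0.11, 0.18, 0.42, 0.38} → pass.
TD (methods 1·2): 0.60 vs {0.48, 0.37, 0.23, 0.20, 0.42, 0.38} → pass.
1 of 4 fail.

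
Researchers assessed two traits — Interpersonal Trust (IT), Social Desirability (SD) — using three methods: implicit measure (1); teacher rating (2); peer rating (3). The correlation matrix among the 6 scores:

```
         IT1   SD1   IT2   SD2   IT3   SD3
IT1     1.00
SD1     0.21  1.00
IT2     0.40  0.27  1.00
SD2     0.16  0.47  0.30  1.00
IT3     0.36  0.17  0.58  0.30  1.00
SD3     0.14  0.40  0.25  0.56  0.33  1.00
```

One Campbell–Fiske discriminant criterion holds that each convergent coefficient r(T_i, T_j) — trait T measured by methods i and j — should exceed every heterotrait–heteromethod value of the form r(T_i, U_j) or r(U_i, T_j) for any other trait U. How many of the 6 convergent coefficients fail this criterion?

0

Each convergent coefficient versus the relevant comparison correlations:
IT (methods 1·2): 0.40 vs {0.16, 0.27} → pass.
IT (methods 1·3): 0.36 vs {0.14, 0.17} → pass.
IT (methods 2·3): 0.58 vs {0.25, 0.30} → pass.
SD (methods 1·2): 0.47 vs {0.27, 0.16} → pass.
SD (methods 1·3): 0.40 vs {0.17, 0.14} → pass.
SD (methods 2·3): 0.56 vs {0.30, 0.25} → pass.
0 of 6 fail.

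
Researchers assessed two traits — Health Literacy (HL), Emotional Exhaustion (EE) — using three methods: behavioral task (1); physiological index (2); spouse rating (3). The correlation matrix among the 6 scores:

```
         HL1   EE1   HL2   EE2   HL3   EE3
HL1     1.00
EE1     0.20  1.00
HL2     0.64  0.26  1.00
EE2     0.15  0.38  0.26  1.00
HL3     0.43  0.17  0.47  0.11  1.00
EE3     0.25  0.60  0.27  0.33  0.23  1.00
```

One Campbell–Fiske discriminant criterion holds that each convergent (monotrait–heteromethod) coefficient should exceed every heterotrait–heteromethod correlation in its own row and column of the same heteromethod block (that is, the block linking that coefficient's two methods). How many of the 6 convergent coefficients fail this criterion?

0

Convergent coefficients and their comparison sets:
HL (methods 1·2): 0.64 vs {0.15, 0.26} → pass.
HL (methods 1·3): 0.43 vs {0.25, 0.17} → pass.
HL (methods 2·3): 0.47 vs {0.27, 0.11} → pass.
EE (methods 1·2): 0.38 vs {0.26, 0.15} → pass.
EE (methods 1·3): 0.60 vs {0.17, 0.25} → pass.
EE (methods 2·3): 0.33 vs {0.11, 0.27} → pass.
0 of 6 fail.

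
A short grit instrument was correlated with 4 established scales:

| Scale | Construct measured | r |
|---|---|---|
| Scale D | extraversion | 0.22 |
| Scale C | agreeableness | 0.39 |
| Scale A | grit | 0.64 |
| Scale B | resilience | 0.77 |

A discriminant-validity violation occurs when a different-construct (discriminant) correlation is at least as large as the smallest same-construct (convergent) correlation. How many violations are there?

1

Convergent (same construct = grit): Scale A.
Smallest convergent = 0.64. Discriminant values: 0.22, 0.39, 0.77; count ≥ 0.64 → 1.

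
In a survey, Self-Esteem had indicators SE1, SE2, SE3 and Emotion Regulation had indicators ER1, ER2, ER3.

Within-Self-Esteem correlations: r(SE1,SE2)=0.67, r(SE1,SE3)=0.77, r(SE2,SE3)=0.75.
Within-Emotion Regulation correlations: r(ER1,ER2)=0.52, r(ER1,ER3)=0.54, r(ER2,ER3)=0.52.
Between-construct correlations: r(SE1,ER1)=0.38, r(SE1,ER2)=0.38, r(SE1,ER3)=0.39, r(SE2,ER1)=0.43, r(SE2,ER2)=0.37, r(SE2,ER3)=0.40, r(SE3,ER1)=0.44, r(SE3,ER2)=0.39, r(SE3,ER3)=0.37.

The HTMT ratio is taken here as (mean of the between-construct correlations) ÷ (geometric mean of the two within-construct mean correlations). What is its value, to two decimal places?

Between-construct mean = 3.55/9 = 0.3944.
Mean within-SE = 2.19/3 = 0.7300; mean within-ER = 1.58/3 = 0.5267.
Geometric mean = √(0.7300 × 0.5267) = 0.6201.
HTMT = 0.3944 / 0.6201 = 0.64.

0.64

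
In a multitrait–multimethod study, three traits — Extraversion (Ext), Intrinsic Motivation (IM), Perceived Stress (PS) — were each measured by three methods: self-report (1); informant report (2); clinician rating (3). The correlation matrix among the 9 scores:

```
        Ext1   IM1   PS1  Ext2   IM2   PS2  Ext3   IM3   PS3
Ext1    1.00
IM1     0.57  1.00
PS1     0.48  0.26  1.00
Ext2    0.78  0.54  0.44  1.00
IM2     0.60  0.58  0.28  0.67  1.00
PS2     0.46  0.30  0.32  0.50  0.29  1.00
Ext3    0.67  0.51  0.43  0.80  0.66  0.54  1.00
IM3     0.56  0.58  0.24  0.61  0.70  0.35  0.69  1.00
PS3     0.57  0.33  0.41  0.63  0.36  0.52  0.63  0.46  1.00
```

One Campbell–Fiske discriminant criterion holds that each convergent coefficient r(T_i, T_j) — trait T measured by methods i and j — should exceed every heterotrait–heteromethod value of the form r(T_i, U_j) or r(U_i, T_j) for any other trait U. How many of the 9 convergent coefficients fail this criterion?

Each convergent coefficient versus the relevant comparison correlations:
Ext (methods 1·2): 0.78 vs {0.60, 0.54, 0.46, 0.44} → pass.
Ext (methods 1·3): 0.67 vs {0.56, 0.51, 0.57, 0.43} → pass.
Ext (methods 2·3): 0.80 vs {0.61, 0.66, 0.63, 0.54} → pass.
IM (methods 1·2): 0.58 vs {0.54, 0.60, 0.30, 0.28} → fail.
IM (methods 1·3): 0.58 vs {0.51, 0.56, 0.33, 0.24} → pass.
IM (methods 2·3): 0.70 vs {0.66, 0.61, 0.36, 0.35} → pass.
PS (methods 1·2): 0.32 vs {0.44, 0.46, 0.28, 0.30} → fail.
PS (methods 1·3): 0.41 vs {0.43, 0.57, 0.24, 0.33} → fail.
PS (methods 2·3): 0.52 vs {0.54, 0.63, 0.35, 0.36} → fail.
4 of 9 fail.

4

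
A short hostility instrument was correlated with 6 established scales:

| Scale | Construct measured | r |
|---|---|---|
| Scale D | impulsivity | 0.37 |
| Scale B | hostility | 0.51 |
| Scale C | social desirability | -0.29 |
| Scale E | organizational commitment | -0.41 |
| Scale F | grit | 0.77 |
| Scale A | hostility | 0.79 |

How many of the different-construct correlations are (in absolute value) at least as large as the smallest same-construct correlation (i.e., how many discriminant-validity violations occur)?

1

Convergent (same construct = hostility): Scale B, Scale A.
Smallest convergent = 0.51. Discriminant |r|: 0.37, 0.29, 0.41, 0.77; count ≥ 0.51 → 1.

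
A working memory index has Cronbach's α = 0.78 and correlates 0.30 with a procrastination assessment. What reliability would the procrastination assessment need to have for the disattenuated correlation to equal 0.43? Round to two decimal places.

r_true = r_obs / √(r_xx · r_yy) ⇒ 0.43 = 0.30 / √(0.78 · r_yy).
√(0.78 · r_yy) = 0.30 / 0.43 = 0.6977; 0.78 · r_yy = 0.4868; r_yy = 0.4868 / 0.78 ≈ 0.62.

0.62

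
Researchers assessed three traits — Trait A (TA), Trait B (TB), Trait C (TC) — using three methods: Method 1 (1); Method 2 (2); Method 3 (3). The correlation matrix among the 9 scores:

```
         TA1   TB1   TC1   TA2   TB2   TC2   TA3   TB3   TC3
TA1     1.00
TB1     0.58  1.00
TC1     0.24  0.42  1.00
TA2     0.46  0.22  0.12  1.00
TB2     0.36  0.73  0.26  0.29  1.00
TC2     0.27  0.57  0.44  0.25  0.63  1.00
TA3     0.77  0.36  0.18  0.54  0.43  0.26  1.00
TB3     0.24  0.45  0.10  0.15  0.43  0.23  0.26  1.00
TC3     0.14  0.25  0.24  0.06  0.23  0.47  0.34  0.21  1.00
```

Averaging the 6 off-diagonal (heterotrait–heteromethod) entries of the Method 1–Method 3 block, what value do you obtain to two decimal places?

HTHM values (method 1 × method 3): 0.24, 0.14, 0.36, 0.25, 0.18, 0.10; mean = 1.27/6 = 0.21.

0.21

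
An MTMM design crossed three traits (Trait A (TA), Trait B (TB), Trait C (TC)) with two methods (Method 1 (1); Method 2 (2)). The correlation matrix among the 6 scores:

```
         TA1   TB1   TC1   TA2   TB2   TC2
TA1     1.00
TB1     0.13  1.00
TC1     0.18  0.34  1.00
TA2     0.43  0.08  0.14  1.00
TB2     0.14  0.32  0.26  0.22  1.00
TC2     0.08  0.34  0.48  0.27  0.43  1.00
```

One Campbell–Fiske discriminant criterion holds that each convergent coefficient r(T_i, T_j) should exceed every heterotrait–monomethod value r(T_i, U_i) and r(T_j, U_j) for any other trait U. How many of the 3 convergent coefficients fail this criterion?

1

Convergent coefficients and their comparison sets:
TA (methods 1·2): 0.43 vs {0.13, 0.22, 0.18, 0.27} → pass.
TB (methods 1·2): 0.32 vs {0.13, 0.22, 0.34, 0.43} → fail.
TC (methods 1·2): 0.48 vs {0.18, 0.27, 0.34, 0.43} → pass.
1 of 3 fail.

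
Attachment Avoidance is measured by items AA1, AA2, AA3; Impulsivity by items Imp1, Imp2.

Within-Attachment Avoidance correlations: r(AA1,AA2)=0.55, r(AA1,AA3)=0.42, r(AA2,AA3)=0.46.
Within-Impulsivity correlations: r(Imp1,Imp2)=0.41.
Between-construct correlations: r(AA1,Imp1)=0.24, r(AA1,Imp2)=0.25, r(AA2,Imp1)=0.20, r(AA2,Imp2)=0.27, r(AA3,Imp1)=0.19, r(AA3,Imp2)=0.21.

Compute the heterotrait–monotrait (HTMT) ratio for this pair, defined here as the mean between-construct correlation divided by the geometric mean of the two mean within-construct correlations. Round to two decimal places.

Between-construct mean = 1.36/6 = 0.2267.
Mean within-AA = 1.43/3 = 0.4767; mean within-Imp = 0.41/1 = 0.4100.
Geometric mean = √(0.4767 × 0.4100) = 0.4421.
HTMT = 0.2267 / 0.4421 = 0.51.

0.51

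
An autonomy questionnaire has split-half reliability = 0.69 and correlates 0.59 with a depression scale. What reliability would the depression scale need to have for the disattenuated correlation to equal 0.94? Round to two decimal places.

0.57

r_true = r_obs / √(r_xx · r_yy) ⇒ 0.94 = 0.59 / √(0.69 · r_yy).
√(0.69 · r_yy) = 0.59 / 0.94 = 0.6277; 0.69 · r_yy = 0.3940; r_yy = 0.3940 / 0.69 ≈ 0.57.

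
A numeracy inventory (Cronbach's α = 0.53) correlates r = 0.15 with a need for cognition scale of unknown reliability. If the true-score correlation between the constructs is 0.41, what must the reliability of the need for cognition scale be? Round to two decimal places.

r_true = r_obs / √(r_xx · r_yy) ⇒ 0.41 = 0.15 / √(0.53 · r_yy).
√(0.53 · r_yy) = 0.15 / 0.41 = 0.3659; 0.53 · r_yy = 0.1339; r_yy = 0.1339 / 0.53 ≈ 0.25.

0.25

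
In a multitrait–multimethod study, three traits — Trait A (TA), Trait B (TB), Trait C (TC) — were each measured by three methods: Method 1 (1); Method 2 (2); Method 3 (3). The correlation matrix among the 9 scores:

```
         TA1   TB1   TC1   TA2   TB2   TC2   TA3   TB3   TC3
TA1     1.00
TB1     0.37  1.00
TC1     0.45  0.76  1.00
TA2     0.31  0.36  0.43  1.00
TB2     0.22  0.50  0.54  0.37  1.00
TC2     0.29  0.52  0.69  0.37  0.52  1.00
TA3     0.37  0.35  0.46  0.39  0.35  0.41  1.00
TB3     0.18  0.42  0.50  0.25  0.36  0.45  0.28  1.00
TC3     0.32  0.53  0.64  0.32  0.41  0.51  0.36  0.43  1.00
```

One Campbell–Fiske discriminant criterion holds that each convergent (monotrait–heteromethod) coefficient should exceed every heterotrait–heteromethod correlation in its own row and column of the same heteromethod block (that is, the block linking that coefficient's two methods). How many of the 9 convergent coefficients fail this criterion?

6

Convergent coefficients and their comparison sets:
TA (methods 1·2): 0.31 vs {0.22, 0.36, 0.29, 0.43} → fail.
TA (methods 1·3): 0.37 vs {0.18, 0.35, 0.32, 0.46} → fail.
TA (methods 2·3): 0.39 vs {0.25, 0.35, 0.32, 0.41} → fail.
TB (methods 1·2): 0.50 vs {0.36, 0.22, 0.52, 0.54} → fail.
TB (methods 1·3): 0.42 vs {0.35, 0.18, 0.53, 0.50} → fail.
TB (methods 2·3): 0.36 vs {0.35, 0.25, 0.41, 0.45} → fail.
TC (methods 1·2): 0.69 vs {0.43, 0.29, 0.54, 0.52} → pass.
TC (methods 1·3): 0.64 vs {0.46, 0.32, 0.50, 0.53} → pass.
TC (methods 2·3): 0.51 vs {0.41, 0.32, 0.45, 0.41} → pass.
6 of 9 fail.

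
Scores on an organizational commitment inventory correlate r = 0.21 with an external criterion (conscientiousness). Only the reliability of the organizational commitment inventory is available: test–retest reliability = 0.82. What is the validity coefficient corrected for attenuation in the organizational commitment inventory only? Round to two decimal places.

0.23

Single correction: r_c = r_obs / √r_xx = 0.21 / √0.82 = 0.21 / 0.9055 ≈ 0.23.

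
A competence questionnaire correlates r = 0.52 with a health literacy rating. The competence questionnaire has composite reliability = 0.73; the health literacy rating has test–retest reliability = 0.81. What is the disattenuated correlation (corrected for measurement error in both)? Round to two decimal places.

r_true = r_obs / √(r_xx · r_yy) = 0.52 / √(0.73 × 0.81) = 0.52 / √0.5913 = 0.52 / 0.7690 ≈ 0.68.

0.68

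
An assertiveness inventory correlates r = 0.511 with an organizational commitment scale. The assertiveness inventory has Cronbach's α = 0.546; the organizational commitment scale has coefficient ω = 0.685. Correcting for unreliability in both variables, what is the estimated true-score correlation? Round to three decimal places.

0.836

r_true = r_obs / √(r_xx · r_yy) = 0.511 / √(0.546 × 0.685) = 0.511 / √0.374010 = 0.511 / 0.6116 ≈ 0.836.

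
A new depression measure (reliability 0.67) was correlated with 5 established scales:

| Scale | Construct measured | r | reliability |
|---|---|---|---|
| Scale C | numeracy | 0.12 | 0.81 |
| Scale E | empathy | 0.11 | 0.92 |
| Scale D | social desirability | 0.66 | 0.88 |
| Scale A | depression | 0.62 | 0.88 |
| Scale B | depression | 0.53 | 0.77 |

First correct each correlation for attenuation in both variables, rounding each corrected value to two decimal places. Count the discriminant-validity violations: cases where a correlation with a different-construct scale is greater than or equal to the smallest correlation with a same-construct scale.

1

Disattenuated r (r / √(r_scale · r_new)):
  Scale C (disc): 0.12 / √(0.81·0.67) = 0.16
  Scale E (disc): 0.11 / √(0.92·0.67) = 0.14
  Scale D (disc): 0.66 / √(0.88·0.67) = 0.86
  Scale A (conv): 0.62 / √(0.88·0.67) = 0.81
  Scale B (conv): 0.53 / √(0.77·0.67) = 0.74
Smallest convergent = 0.74. Discriminant values: 0.16, 0.14, 0.86; count ≥ 0.74 → 1.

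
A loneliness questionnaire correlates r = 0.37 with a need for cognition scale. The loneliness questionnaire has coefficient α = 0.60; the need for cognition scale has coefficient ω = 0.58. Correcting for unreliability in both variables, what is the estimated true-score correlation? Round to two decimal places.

r_true = r_obs / √(r_xx · r_yy) = 0.37 / √(0.60 × 0.58) = 0.37 / √0.3480 = 0.37 / 0.5899 ≈ 0.63.

0.63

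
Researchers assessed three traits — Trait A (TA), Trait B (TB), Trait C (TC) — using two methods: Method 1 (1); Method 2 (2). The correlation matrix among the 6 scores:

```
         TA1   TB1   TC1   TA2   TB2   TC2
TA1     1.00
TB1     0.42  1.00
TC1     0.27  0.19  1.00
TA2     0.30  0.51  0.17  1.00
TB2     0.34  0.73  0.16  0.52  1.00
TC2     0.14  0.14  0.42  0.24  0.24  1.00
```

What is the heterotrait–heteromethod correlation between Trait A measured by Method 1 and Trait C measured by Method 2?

0.14

Different traits and methods: r(TA1, TC2) = 0.14.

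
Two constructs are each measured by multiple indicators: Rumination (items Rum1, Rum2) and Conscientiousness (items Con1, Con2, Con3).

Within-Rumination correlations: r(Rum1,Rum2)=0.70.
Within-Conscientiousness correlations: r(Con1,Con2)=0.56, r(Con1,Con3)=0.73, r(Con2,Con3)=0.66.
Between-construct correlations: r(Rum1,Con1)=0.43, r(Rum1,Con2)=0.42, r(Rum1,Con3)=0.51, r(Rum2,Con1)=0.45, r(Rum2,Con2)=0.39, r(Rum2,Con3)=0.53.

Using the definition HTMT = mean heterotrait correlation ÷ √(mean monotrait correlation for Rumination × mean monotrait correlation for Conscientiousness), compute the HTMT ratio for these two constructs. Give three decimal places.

0.675

Mean heterotrait r = 2.73/6 = 0.4550.
Mean within-Rum = 0.70/1 = 0.7000; mean within-Con = 1.95/3 = 0.6500.
Geometric mean = √(0.7000 × 0.6500) = 0.6745.
HTMT = 0.4550 / 0.6745 = 0.675.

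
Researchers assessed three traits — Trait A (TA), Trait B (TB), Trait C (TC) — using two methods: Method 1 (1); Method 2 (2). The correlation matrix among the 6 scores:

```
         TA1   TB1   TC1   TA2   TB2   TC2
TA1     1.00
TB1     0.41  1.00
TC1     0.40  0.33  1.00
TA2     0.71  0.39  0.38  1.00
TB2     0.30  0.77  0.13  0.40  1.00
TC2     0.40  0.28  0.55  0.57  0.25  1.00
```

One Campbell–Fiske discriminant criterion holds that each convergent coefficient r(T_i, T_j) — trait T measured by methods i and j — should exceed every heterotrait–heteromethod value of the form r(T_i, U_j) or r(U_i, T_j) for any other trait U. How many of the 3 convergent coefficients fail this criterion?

0

Convergent coefficients and their comparison sets:
TA (methods 1·2): 0.71 vs {0.30, 0.39, 0.40, 0.38} → pass.
TB (methods 1·2): 0.77 vs {0.39, 0.30, 0.28, 0.13} → pass.
TC (methods 1·2): 0.55 vs {0.38, 0.40, 0.13, 0.28} → pass.
0 of 3 fail.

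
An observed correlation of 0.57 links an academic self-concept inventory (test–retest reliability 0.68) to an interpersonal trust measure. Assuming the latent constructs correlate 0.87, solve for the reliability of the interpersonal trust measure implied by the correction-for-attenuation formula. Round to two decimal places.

0.63

r_true = r_obs / √(r_xx · r_yy) ⇒ 0.87 = 0.57 / √(0.68 · r_yy).
√(0.68 · r_yy) = 0.57 / 0.87 = 0.6552; 0.68 · r_yy = 0.4293; r_yy = 0.4293 / 0.68 ≈ 0.63.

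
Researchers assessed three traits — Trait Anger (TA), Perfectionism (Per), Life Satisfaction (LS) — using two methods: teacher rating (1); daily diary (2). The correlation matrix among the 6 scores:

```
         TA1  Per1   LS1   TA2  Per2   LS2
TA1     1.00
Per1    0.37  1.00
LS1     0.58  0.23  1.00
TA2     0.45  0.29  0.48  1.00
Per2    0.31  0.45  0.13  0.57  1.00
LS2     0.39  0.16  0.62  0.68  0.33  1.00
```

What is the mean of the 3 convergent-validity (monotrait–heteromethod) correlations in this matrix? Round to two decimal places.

Convergent values: 0.45, 0.45, 0.62; mean = 1.52/3 = 0.51.

0.51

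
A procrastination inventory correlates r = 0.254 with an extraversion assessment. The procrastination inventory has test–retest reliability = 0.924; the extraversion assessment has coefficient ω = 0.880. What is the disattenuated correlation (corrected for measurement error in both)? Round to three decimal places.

r_true = r_obs / √(r_xx · r_yy) = 0.254 / √(0.924 × 0.880) = 0.254 / √0.813120 = 0.254 / 0.9017 ≈ 0.282.

0.282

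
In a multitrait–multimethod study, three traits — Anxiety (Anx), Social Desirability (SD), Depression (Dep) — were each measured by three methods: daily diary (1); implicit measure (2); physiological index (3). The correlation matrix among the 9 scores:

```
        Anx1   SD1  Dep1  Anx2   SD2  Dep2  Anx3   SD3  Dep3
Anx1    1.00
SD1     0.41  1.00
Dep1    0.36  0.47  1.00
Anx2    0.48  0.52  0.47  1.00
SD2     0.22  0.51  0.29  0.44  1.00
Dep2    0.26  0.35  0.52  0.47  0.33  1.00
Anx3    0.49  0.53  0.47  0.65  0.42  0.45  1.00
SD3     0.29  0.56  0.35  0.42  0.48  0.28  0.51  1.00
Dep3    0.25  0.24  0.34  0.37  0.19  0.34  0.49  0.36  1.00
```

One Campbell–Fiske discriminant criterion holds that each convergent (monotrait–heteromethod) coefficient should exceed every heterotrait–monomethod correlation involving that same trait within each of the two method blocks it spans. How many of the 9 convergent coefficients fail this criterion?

4

Each convergent coefficient versus the relevant comparison correlations:
Anx (methods 1·2): 0.48 vs {0.41, 0.44, 0.36, 0.47} → pass.
Anx (methods 1·3): 0.49 vs {0.41, 0.51, 0.36, 0.49} → fail.
Anx (methods 2·3): 0.65 vs {0.44, 0.51, 0.47, 0.49} → pass.
SD (methods 1·2): 0.51 vs {0.41, 0.44, 0.47, 0.33} → pass.
SD (methods 1·3): 0.56 vs {0.41, 0.51, 0.47, 0.36} → pass.
SD (methods 2·3): 0.48 vs {0.44, 0.51, 0.33, 0.36} → fail.
Dep (methods 1·2): 0.52 vs {0.36, 0.47, 0.47, 0.33} → pass.
Dep (methods 1·3): 0.34 vs {0.36, 0.49, 0.47, 0.36} → fail.
Dep (methods 2·3): 0.34 vs {0.47, 0.49, 0.33, 0.36} → fail.
4 of 9 fail.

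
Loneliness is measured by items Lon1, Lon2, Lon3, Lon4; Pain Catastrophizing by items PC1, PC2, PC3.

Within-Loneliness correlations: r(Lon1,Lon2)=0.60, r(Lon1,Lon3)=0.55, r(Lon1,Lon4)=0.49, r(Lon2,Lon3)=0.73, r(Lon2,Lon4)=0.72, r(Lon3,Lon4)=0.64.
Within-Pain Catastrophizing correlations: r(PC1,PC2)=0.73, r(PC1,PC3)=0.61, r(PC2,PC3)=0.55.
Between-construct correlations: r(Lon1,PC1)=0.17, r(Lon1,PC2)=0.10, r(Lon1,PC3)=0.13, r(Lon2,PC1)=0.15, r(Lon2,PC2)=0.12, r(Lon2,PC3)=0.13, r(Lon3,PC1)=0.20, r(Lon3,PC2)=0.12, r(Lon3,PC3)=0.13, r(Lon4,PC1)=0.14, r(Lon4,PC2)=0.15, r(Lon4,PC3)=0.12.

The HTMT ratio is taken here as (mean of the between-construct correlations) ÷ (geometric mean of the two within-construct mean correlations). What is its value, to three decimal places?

Between-construct mean = 1.66/12 = 0.1383.
Mean within-Lon = 3.73/6 = 0.6217; mean within-PC = 1.89/3 = 0.6300.
Geometric mean = √(0.6217 × 0.6300) = 0.6258.
HTMT = 0.1383 / 0.6258 = 0.221.

0.221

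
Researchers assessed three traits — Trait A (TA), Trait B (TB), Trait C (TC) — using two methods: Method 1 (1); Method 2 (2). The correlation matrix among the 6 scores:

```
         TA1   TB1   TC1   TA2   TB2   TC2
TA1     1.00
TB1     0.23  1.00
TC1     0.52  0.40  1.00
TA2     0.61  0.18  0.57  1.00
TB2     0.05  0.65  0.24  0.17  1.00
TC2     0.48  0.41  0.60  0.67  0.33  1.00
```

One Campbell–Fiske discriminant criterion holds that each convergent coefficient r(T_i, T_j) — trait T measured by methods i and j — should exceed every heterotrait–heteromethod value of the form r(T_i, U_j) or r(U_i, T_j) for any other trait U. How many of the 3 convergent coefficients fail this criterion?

0

Checking each validity diagonal entry against its comparison values:
TA (methods 1·2): 0.61 vs {0.05, 0.18, 0.48, 0.57} → pass.
TB (methods 1·2): 0.65 vs {0.18, 0.05, 0.41, 0.24} → pass.
TC (methods 1·2): 0.60 vs {0.57, 0.48, 0.24, 0.41} → pass.
0 of 3 fail.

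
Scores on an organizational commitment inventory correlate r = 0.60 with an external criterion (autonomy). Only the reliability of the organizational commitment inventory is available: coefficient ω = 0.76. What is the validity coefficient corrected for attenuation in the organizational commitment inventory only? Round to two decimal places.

Single correction: r_c = r_obs / √r_xx = 0.60 / √0.76 = 0.60 / 0.8718 ≈ 0.69.

0.69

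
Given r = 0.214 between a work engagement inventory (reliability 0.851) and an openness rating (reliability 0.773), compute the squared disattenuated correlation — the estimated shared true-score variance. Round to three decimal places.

Disattenuated r = 0.214 / √(0.851 × 0.773) = 0.214 / 0.8111 = 0.2638.
Shared true-score variance = 0.2638² = 0.0696 ≈ 0.070.

0.070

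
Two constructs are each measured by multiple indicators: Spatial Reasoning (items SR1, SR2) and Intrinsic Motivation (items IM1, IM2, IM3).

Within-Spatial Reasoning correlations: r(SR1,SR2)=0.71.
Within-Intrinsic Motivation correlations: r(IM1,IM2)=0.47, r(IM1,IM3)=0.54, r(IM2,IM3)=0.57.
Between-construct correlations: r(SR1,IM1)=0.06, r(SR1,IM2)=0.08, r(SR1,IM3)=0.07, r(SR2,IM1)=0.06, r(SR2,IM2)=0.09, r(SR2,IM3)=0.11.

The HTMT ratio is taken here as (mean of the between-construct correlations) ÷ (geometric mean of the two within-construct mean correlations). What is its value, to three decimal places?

0.128

Mean heterotrait r = 0.47/6 = 0.0783.
Mean within-SR = 0.71/1 = 0.7100; mean within-IM = 1.58/3 = 0.5267.
Geometric mean = √(0.7100 × 0.5267) = 0.6115.
HTMT = 0.0783 / 0.6115 = 0.128.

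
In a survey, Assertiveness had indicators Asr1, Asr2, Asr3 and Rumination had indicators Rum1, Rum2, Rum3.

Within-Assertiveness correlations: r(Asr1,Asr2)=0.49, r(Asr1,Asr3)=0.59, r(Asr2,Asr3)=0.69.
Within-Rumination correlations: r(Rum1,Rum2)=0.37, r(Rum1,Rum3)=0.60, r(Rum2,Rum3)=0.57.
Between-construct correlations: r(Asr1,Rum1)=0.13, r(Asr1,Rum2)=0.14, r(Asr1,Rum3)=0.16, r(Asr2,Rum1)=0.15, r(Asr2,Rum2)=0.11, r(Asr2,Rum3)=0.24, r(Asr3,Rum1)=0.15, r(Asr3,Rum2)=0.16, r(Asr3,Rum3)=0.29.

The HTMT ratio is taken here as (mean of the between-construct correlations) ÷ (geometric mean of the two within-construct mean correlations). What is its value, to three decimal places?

0.309

Mean heterotrait r = 1.53/9 = 0.1700.
Mean within-Asr = 1.77/3 = 0.5900; mean within-Rum = 1.54/3 = 0.5133.
Geometric mean = √(0.5900 × 0.5133) = 0.5503.
HTMT = 0.1700 / 0.5503 = 0.309.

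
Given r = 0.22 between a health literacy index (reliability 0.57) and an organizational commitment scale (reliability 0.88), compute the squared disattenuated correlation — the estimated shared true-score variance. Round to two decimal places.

Disattenuated r = 0.22 / √(0.57 × 0.88) = 0.22 / 0.7082 = 0.3106.
Shared true-score variance = 0.3106² = 0.0965 ≈ 0.10.

0.10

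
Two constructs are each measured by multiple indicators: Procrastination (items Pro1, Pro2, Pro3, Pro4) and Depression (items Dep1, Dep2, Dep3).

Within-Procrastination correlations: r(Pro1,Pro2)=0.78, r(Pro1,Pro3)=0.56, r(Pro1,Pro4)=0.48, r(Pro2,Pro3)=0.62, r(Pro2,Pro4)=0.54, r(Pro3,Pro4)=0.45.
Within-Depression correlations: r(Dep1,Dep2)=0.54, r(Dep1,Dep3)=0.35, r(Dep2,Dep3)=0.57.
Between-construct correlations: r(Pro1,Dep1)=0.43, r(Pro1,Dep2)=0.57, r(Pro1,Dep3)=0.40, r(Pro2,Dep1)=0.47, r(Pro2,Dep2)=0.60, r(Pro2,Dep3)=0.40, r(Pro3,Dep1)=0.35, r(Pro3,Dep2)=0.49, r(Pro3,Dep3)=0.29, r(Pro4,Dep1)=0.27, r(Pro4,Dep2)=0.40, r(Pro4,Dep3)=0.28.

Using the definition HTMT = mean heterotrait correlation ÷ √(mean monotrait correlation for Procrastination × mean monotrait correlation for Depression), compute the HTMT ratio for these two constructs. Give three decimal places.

0.782

Between-construct mean = 4.95/12 = 0.4125.
Mean within-Pro = 3.43/6 = 0.5717; mean within-Dep = 1.46/3 = 0.4867.
Geometric mean = √(0.5717 × 0.4867) = 0.5275.
HTMT = 0.4125 / 0.5275 = 0.782.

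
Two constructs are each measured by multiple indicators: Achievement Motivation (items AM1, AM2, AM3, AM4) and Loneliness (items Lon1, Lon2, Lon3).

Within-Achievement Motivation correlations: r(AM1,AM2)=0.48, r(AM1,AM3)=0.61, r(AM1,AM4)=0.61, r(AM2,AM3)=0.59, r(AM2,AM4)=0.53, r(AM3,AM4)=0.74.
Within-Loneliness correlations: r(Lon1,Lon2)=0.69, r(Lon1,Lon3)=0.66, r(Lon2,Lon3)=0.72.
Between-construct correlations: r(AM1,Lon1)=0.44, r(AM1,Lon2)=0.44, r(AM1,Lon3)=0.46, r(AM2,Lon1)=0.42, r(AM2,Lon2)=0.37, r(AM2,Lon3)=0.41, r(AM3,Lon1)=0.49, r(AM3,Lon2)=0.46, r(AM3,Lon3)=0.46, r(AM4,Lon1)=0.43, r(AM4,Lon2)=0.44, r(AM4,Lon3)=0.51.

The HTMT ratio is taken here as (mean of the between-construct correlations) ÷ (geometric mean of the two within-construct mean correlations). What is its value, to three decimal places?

Mean heterotrait r = 5.33/12 = 0.4442.
Mean within-AM = 3.56/6 = 0.5933; mean within-Lon = 2.07/3 = 0.6900.
Geometric mean = √(0.5933 × 0.6900) = 0.6398.
HTMT = 0.4442 / 0.6398 = 0.694.

0.694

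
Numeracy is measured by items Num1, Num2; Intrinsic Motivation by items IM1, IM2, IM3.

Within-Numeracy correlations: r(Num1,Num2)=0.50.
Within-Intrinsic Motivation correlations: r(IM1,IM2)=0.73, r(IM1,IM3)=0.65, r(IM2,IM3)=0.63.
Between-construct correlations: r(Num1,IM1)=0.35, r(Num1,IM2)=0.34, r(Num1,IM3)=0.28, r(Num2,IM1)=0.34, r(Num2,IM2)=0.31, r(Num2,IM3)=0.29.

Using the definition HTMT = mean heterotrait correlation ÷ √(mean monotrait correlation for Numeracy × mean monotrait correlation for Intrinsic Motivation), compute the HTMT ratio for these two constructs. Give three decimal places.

0.550

Between-construct mean = 1.91/6 = 0.3183.
Mean within-Num = 0.50/1 = 0.5000; mean within-IM = 2.01/3 = 0.6700.
Geometric mean = √(0.5000 × 0.6700) = 0.5788.
HTMT = 0.3183 / 0.5788 = 0.550.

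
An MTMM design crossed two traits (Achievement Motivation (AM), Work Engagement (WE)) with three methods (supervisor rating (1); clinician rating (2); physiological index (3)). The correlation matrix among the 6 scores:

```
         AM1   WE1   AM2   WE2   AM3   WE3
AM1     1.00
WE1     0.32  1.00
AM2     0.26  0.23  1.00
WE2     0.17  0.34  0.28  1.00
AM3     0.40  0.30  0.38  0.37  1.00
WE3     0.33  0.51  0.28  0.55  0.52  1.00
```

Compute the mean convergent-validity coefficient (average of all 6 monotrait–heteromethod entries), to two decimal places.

0.41

Convergent values: 0.26, 0.40, 0.38, 0.34, 0.51, 0.55; mean = 2.44/6 = 0.41.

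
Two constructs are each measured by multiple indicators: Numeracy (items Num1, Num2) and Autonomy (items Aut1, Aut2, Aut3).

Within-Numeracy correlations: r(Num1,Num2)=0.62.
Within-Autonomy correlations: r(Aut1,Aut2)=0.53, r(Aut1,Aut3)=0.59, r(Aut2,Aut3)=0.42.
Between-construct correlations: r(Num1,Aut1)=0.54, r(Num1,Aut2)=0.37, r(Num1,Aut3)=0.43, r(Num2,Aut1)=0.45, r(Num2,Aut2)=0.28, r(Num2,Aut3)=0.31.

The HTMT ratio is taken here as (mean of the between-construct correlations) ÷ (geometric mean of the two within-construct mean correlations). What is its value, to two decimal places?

0.70

Mean heterotrait r = 2.38/6 = 0.3967.
Mean within-Num = 0.62/1 = 0.6200; mean within-Aut = 1.54/3 = 0.5133.
Geometric mean = √(0.6200 × 0.5133) = 0.5641.
HTMT = 0.3967 / 0.5641 = 0.70.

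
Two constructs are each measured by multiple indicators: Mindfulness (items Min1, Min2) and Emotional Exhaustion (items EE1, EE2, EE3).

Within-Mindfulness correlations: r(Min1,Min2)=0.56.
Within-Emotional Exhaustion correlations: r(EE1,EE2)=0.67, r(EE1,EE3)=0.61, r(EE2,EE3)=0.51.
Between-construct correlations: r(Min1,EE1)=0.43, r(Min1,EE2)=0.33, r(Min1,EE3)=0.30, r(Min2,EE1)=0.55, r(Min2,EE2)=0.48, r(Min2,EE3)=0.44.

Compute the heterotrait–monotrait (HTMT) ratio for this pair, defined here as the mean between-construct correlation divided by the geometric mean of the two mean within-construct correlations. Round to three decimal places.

0.729

Between-construct mean = 2.53/6 = 0.4217.
Mean within-Min = 0.56/1 = 0.5600; mean within-EE = 1.79/3 = 0.5967.
Geometric mean = √(0.5600 × 0.5967) = 0.5781.
HTMT = 0.4217 / 0.5781 = 0.729.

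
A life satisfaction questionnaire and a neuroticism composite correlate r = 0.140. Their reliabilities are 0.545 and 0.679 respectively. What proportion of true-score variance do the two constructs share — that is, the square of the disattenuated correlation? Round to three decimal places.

0.053

Disattenuated r = 0.140 / √(0.545 × 0.679) = 0.140 / 0.6083 = 0.2301.
Shared true-score variance = 0.2301² = 0.0529 ≈ 0.053.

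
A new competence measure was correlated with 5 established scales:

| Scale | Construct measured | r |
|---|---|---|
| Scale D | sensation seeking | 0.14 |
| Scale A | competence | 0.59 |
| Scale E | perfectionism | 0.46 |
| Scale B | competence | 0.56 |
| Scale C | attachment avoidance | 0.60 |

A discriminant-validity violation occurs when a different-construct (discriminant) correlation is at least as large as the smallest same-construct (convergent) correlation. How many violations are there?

1

Convergent (same construct = competence): Scale A, Scale B.
Smallest convergent = 0.56. Discriminant values: 0.14, 0.46, 0.60; count ≥ 0.56 → 1.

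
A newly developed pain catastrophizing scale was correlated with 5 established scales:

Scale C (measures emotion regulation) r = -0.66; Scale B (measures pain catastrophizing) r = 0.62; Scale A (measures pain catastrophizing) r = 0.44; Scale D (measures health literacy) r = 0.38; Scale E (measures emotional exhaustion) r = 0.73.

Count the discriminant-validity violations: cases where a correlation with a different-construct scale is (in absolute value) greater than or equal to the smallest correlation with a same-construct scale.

2

Convergent (same construct = pain catastrophizing): Scale B, Scale A.
Smallest convergent = 0.44. Discriminant |r|: 0.66, 0.38, 0.73; count ≥ 0.44 → 2.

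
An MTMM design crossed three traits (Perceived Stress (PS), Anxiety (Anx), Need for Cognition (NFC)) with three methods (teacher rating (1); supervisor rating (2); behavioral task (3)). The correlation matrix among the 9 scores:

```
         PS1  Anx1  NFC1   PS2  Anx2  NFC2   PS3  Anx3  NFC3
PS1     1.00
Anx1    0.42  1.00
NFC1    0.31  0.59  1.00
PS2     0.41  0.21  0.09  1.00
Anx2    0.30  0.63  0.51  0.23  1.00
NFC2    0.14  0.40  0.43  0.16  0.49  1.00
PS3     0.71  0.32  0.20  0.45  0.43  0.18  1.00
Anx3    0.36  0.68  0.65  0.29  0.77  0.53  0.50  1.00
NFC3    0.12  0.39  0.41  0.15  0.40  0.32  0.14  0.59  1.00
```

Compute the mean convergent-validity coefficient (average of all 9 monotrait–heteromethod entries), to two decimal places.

Convergent values: 0.41, 0.71, 0.45, 0.63, 0.68, 0.77, 0.43, 0.41, 0.32; mean = 4.81/9 = 0.53.

0.53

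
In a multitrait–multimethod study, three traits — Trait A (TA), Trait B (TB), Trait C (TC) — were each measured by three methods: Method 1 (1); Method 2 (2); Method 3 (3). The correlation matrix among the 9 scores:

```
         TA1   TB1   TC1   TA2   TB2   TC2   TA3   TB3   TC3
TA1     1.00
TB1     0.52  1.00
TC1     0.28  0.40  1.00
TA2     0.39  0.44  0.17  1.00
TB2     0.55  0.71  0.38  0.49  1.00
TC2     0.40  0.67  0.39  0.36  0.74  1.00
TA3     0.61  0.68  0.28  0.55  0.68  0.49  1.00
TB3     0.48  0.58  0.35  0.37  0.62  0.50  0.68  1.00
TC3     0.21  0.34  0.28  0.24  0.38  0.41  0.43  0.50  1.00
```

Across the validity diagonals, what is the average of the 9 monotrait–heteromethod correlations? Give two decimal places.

0.50

Convergent values: 0.39, 0.61, 0.55, 0.71, 0.58, 0.62, 0.39, 0.28, 0.41; mean = 4.54/9 = 0.50.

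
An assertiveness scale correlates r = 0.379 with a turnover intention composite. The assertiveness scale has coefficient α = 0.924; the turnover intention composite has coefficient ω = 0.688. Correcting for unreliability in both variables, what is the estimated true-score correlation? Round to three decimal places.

r_true = r_obs / √(r_xx · r_yy) = 0.379 / √(0.924 × 0.688) = 0.379 / √0.635712 = 0.379 / 0.7973 ≈ 0.475.

0.475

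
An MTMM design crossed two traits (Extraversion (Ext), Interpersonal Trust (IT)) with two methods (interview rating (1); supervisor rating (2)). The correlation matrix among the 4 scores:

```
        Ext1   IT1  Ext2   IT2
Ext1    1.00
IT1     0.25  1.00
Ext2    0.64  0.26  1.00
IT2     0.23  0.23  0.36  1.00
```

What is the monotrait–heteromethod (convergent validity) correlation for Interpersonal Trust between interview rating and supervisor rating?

0.23

Same trait (IT), different methods: r(IT1, IT2) = 0.23.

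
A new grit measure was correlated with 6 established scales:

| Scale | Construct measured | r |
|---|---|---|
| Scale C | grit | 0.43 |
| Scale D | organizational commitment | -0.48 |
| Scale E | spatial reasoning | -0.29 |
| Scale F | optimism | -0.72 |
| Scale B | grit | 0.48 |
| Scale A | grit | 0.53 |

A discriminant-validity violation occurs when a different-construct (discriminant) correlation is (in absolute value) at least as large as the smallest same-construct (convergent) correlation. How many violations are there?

Convergent (same construct = grit): Scale C, Scale B, Scale A.
Smallest convergent = 0.43. Discriminant |r|: 0.48, 0.29, 0.72; count ≥ 0.43 → 2.

2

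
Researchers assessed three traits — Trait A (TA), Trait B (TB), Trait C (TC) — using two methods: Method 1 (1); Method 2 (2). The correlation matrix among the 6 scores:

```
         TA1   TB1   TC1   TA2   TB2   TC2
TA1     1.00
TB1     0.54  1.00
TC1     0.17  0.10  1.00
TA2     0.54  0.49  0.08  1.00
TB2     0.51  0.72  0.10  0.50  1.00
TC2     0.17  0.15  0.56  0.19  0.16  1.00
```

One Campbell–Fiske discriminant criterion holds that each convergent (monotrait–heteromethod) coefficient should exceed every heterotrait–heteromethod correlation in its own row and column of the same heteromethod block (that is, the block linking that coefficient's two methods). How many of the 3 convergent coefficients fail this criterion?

0

Convergent coefficients and their comparison sets:
TA (methods 1·2): 0.54 vs {0.51, 0.49, 0.17, 0.08} → pass.
TB (methods 1·2): 0.72 vs {0.49, 0.51, 0.15, 0.10} → pass.
TC (methods 1·2): 0.56 vs {0.08, 0.17, 0.10, 0.15} → pass.
0 of 3 fail.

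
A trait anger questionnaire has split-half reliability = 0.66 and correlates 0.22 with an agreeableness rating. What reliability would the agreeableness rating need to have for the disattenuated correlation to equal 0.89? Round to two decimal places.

0.09

r_true = r_obs / √(r_xx · r_yy) ⇒ 0.89 = 0.22 / √(0.66 · r_yy).
√(0.66 · r_yy) = 0.22 / 0.89 = 0.2472; 0.66 · r_yy = 0.0611; r_yy = 0.0611 / 0.66 ≈ 0.09.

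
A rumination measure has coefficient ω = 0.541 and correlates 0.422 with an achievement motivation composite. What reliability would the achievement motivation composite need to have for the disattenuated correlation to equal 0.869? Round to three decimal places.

r_true = r_obs / √(r_xx · r_yy) ⇒ 0.869 = 0.422 / √(0.541 · r_yy).
√(0.541 · r_yy) = 0.422 / 0.869 = 0.4856; 0.541 · r_yy = 0.2358; r_yy = 0.2358 / 0.541 ≈ 0.436.

0.436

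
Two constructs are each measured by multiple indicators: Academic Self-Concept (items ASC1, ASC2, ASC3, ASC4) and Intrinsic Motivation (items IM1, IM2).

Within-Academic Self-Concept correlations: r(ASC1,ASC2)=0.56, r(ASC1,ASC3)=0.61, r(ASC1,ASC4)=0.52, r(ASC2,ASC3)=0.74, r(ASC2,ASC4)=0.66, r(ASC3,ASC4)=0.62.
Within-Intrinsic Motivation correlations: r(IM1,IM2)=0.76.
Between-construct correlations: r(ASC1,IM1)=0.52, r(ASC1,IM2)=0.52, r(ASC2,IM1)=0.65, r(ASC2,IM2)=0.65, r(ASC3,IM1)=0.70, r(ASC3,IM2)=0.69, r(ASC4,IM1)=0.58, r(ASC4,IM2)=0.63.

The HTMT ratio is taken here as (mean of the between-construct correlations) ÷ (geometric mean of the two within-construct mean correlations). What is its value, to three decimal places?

0.901

Mean heterotrait r = 4.94/8 = 0.6175.
Mean within-ASC = 3.71/6 = 0.6183; mean within-IM = 0.76/1 = 0.7600.
Geometric mean = √(0.6183 × 0.7600) = 0.6855.
HTMT = 0.6175 / 0.6855 = 0.901.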